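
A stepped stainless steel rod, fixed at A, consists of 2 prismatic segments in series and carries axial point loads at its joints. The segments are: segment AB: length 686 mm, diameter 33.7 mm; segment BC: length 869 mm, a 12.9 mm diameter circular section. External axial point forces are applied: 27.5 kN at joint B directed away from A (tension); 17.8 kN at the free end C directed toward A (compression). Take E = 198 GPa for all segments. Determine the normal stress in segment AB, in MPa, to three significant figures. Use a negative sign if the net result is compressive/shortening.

Internal axial forces (sectioning from the free end, tension +): N_BC = -17.8 kN, N_AB = 9.7 kN.
A_AB = 892 mm².
σ_AB = N_AB/A_AB = 9700/892 = 10.87 MPa.

10.9 MPa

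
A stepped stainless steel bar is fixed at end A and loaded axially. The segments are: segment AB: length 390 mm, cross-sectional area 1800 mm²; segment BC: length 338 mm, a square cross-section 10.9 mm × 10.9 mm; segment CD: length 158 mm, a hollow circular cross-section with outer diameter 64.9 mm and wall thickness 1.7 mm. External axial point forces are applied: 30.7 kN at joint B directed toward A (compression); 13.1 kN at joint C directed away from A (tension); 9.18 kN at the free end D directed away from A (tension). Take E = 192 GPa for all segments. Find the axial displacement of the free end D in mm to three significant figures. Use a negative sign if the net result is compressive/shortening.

0.343 mm

Internal axial forces (sectioning from the free end, tension +): N_CD = 9.18 kN, N_BC = 22.28 kN, N_AB = -8.42 kN.
A_BC = 118.8 mm².
A_CD = 337.5 mm².
δ_AB = -8420·390/(1800·192000) = -0.009502 mm
δ_BC = 22280·338/(118.8·192000) = 0.3301 mm
δ_CD = 9180·158/(337.5·192000) = 0.02238 mm
δ = Σδ_i = 0.343 mm.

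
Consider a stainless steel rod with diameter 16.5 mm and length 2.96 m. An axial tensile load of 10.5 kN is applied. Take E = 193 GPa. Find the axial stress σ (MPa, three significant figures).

49.1 MPa

A = 213.8 mm².
σ = N/A = 10500/213.8 = 49.11 MPa.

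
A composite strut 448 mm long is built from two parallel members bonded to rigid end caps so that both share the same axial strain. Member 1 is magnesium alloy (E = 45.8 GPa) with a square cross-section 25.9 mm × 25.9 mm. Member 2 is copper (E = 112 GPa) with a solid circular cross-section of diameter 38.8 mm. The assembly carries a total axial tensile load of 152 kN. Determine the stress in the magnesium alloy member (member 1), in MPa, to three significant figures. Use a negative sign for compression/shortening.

42.7 MPa

A_1 = 670.8 mm².
A_2 = 1182 mm².
Equal strain + equilibrium ⇒ each member carries load in proportion to AE: A₁E₁ = 30720000 N, A₂E₂ = 132400000 N, ΣAE = 163100000 N.
σ₁ = P·E₁/ΣAE = 152000·45800/163100000 = 42.67 MPa.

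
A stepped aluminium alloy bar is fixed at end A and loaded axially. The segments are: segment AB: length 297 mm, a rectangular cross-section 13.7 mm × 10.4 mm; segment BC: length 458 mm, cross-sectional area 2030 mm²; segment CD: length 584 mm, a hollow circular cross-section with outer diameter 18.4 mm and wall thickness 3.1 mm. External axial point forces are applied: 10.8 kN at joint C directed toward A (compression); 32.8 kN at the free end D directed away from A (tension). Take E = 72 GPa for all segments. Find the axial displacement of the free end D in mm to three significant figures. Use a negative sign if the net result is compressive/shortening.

Internal axial forces (sectioning from the free end, tension +): N_CD = 32.8 kN, N_BC = 22 kN, N_AB = 22 kN.
A_AB = 142.5 mm².
A_CD = 149 mm².
δ_AB = 22000·297/(142.5·72000) = 0.6369 mm
δ_BC = 22000·458/(2030·72000) = 0.06894 mm
δ_CD = 32800·584/(149·72000) = 1.785 mm
δ = Σδ_i = 2.491 mm.

2.49 mm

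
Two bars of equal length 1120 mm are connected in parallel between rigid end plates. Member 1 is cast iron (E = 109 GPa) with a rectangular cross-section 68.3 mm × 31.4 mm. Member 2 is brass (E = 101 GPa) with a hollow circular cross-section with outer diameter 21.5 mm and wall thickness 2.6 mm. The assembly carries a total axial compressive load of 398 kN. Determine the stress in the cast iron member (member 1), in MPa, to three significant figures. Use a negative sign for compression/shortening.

-174 MPa

A_1 = 2145 mm².
A_2 = 154.4 mm².
Equal strain + equilibrium ⇒ each member carries load in proportion to AE: A₁E₁ = 233800000 N, A₂E₂ = 15590000 N, ΣAE = 249400000 N.
σ₁ = P·E₁/ΣAE = -398000·109000/249400000 = -174 MPa.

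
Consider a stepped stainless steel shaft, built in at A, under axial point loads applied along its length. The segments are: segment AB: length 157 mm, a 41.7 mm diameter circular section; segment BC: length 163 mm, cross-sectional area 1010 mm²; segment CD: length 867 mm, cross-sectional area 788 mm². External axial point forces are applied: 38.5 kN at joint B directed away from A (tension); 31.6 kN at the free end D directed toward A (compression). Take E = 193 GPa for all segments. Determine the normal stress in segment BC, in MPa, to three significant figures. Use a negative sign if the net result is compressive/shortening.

Internal axial forces (sectioning from the free end, tension +): N_CD = -31.6 kN, N_BC = -31.6 kN, N_AB = 6.9 kN.
σ_BC = N_BC/A_BC = -31600/1010 = -31.29 MPa.

-31.3 MPa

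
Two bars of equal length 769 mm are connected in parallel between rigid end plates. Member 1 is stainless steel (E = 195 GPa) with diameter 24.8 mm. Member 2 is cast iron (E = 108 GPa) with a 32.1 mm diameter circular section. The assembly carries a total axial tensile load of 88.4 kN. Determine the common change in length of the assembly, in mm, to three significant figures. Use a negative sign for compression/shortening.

0.374 mm

A_1 = 483.1 mm².
A_2 = 809.3 mm².
Equal strain + equilibrium ⇒ each member carries load in proportion to AE: A₁E₁ = 94200000 N, A₂E₂ = 87400000 N, ΣAE = 181600000 N.
δ = PL/ΣAE = 88400·769/181600000 = 0.3743 mm.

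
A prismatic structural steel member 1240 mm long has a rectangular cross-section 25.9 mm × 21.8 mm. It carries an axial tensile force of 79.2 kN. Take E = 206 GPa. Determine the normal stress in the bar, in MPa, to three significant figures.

A = 564.6 mm².
σ = N/A = 79200/564.6 = 140.3 MPa.

140 MPa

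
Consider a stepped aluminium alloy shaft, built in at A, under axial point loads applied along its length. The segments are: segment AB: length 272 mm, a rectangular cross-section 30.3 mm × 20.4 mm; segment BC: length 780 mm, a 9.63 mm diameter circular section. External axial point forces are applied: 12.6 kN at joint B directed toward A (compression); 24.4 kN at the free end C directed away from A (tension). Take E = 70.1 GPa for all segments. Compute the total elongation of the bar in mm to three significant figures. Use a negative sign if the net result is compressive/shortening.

3.80 mm

Internal axial forces (sectioning from the free end, tension +): N_BC = 24.4 kN, N_AB = 11.8 kN.
A_AB = 618.1 mm².
A_BC = 72.84 mm².
δ_AB = 11800·272/(618.1·70100) = 0.07407 mm
δ_BC = 24400·780/(72.84·70100) = 3.728 mm
δ = Σδ_i = 3.802 mm.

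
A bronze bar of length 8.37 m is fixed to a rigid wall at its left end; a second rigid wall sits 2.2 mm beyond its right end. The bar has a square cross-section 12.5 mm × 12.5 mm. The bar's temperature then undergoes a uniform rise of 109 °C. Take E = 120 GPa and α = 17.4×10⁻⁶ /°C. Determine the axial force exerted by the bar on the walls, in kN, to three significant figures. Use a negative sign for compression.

-30.6 kN

Free thermal expansion αLΔT = 17.4e-6 · 8370 · 109 = 15.87 mm.
The walls engage after the gap closes; constrained expansion = 15.87 − 2.2 = 13.67 mm.
The walls impose strain ε = −(13.67)/8370 = -1.6338e-03; σ = Eε = 120000 · -1.6338e-03 = -196.1 MPa.
Wall reaction R = σ·A = -196.1·156.2 = -30630 N = -30.63 kN.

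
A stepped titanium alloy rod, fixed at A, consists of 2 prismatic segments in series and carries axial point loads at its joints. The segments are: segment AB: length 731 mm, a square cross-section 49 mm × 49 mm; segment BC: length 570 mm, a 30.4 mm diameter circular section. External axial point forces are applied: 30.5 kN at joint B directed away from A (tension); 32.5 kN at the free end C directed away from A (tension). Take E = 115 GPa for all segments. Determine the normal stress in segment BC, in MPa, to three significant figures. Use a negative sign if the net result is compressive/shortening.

Internal axial forces (sectioning from the free end, tension +): N_BC = 32.5 kN, N_AB = 63 kN.
A_BC = 725.8 mm².
σ_BC = N_BC/A_BC = 32500/725.8 = 44.78 MPa.

44.8 MPa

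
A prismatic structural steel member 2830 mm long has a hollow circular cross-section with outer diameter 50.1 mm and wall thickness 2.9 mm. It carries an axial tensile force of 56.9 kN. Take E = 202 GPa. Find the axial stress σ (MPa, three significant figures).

132 MPa

A = 430 mm².
σ = N/A = 56900/430 = 132.3 MPa.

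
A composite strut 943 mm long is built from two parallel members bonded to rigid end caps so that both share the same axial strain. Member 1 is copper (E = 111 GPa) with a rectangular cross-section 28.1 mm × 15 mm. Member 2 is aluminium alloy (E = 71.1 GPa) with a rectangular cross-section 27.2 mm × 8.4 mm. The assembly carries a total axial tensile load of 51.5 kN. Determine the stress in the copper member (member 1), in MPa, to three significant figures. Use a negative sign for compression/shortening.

A_1 = 421.5 mm².
A_2 = 228.5 mm².
Equal strain + equilibrium ⇒ each member carries load in proportion to AE: A₁E₁ = 46790000 N, A₂E₂ = 16240000 N, ΣAE = 63030000 N.
σ₁ = P·E₁/ΣAE = 51500·111000/63030000 = 90.69 MPa.

90.7 MPa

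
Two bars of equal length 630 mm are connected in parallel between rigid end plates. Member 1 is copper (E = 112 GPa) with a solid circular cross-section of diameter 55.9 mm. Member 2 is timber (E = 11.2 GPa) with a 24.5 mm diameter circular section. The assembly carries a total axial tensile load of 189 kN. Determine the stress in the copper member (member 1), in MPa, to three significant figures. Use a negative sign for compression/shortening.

75.6 MPa

A_1 = 2454 mm².
A_2 = 471.4 mm².
Equal strain + equilibrium ⇒ each member carries load in proportion to AE: A₁E₁ = 274900000 N, A₂E₂ = 5280000 N, ΣAE = 280200000 N.
σ₁ = P·E₁/ΣAE = 189000·112000/280200000 = 75.56 MPa.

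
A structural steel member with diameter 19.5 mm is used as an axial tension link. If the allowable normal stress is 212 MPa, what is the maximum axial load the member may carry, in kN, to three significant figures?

A = 298.6 mm².
P_max = σ_allow · A = 212 · 298.6 = 63310 N = 63.31 kN.

63.3 kN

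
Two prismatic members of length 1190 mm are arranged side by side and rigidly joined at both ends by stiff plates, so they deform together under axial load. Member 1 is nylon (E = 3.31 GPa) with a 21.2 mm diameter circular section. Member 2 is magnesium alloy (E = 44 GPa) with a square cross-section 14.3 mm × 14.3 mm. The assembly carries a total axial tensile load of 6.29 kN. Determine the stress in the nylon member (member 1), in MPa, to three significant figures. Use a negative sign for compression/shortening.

A_1 = 353 mm².
A_2 = 204.5 mm².
Equal strain + equilibrium ⇒ each member carries load in proportion to AE: A₁E₁ = 1168000 N, A₂E₂ = 8998000 N, ΣAE = 10170000 N.
σ₁ = P·E₁/ΣAE = 6290·3310/10170000 = 2.048 MPa.

2.05 MPa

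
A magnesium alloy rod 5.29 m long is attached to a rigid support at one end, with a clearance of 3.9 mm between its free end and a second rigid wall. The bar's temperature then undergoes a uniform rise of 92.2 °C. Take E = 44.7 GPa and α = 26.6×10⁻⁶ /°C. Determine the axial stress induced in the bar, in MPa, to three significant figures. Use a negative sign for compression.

-76.7 MPa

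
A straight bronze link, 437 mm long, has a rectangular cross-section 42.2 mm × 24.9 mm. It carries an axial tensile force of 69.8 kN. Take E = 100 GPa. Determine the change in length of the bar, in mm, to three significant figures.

A = 1051 mm².
δ_mech = NL/(AE) = 69800·437/(1051·100000) = 0.2903 mm.

0.290 mm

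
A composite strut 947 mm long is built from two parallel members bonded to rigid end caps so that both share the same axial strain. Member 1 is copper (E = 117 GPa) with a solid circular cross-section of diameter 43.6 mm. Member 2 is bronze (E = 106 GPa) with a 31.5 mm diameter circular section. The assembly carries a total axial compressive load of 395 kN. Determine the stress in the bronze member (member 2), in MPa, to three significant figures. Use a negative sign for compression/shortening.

A_1 = 1493 mm².
A_2 = 779.3 mm².
Equal strain + equilibrium ⇒ each member carries load in proportion to AE: A₁E₁ = 174700000 N, A₂E₂ = 82610000 N, ΣAE = 257300000 N.
σ₂ = P·E₂/ΣAE = -395000·106000/257300000 = -162.7 MPa.

-163 MPa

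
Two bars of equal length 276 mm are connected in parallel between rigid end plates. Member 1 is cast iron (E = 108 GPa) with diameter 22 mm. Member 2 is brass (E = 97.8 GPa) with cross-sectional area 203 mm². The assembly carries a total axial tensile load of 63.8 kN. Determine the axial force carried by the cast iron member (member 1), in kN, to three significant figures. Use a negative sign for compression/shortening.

43.0 kN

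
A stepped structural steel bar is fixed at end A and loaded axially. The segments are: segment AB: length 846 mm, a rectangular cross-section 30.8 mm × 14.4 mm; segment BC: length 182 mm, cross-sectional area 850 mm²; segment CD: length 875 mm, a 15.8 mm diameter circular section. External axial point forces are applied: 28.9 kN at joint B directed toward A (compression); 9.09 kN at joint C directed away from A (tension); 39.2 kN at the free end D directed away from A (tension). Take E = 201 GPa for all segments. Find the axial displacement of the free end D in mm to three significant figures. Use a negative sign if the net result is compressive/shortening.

Internal axial forces (sectioning from the free end, tension +): N_CD = 39.2 kN, N_BC = 48.29 kN, N_AB = 19.39 kN.
A_AB = 443.5 mm².
A_CD = 196.1 mm².
δ_AB = 19390·846/(443.5·201000) = 0.184 mm
δ_BC = 48290·182/(850·201000) = 0.05144 mm
δ_CD = 39200·875/(196.1·201000) = 0.8704 mm
δ = Σδ_i = 1.106 mm.

1.11 mm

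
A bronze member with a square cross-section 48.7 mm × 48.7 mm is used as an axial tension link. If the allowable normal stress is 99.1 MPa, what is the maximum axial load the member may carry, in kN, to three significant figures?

A = 2372 mm².
P_max = σ_allow · A = 99.1 · 2372 = 235000 N = 235 kN.

235 kN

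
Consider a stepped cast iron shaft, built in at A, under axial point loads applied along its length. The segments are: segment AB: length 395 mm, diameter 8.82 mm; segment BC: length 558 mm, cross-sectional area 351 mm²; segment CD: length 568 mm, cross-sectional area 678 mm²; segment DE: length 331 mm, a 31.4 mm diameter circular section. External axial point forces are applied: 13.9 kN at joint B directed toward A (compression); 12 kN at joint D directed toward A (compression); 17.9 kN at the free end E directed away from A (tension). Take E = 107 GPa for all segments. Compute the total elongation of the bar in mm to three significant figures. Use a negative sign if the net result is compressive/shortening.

-0.278 mm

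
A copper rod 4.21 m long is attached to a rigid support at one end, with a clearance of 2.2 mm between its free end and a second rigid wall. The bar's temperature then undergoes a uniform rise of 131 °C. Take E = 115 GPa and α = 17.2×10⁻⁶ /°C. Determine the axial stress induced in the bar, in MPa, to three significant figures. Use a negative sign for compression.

-199 MPa

Free thermal expansion αLΔT = 17.2e-6 · 4210 · 131 = 9.486 mm.
The walls engage after the gap closes; constrained expansion = 9.486 − 2.2 = 7.286 mm.
The walls impose strain ε = −(7.286)/4210 = -1.7306e-03; σ = Eε = 115000 · -1.7306e-03 = -199 MPa.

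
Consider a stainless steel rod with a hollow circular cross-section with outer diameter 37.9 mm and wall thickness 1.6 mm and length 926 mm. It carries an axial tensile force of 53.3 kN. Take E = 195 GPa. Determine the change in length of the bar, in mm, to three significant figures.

A = 182.5 mm².
δ_mech = NL/(AE) = 53300·926/(182.5·195000) = 1.387 mm.

1.39 mm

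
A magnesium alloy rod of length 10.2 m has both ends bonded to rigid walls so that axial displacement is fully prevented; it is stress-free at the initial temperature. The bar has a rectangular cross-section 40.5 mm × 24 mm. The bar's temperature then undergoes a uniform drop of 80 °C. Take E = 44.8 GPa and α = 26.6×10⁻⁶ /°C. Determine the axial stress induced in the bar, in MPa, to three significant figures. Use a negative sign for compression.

Free thermal expansion αLΔT = 26.6e-6 · 10200 · -80 = -21.71 mm.
The walls impose strain ε = −(-21.71)/10200 = 2.1280e-03; σ = Eε = 44800 · 2.1280e-03 = 95.33 MPa.

95.3 MPa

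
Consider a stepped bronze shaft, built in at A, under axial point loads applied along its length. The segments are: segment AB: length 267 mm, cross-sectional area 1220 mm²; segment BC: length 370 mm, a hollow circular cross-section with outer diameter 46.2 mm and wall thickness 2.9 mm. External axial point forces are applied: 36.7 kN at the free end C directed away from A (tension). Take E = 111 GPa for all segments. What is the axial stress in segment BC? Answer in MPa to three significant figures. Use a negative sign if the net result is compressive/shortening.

Internal axial forces (sectioning from the free end, tension +): N_BC = 36.7 kN, N_AB = 36.7 kN.
A_BC = 394.5 mm².
σ_BC = N_BC/A_BC = 36700/394.5 = 93.03 MPa.

93.0 MPa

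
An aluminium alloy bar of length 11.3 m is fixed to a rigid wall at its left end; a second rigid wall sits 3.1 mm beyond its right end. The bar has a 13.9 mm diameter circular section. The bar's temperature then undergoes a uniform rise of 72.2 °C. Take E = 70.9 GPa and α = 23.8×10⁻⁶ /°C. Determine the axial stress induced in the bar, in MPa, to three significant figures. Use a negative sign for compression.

Free thermal expansion αLΔT = 23.8e-6 · 11300 · 72.2 = 19.42 mm.
The walls engage after the gap closes; constrained expansion = 19.42 − 3.1 = 16.32 mm.
The walls impose strain ε = −(16.32)/11300 = -1.4440e-03; σ = Eε = 70900 · -1.4440e-03 = -102.4 MPa.

-102 MPa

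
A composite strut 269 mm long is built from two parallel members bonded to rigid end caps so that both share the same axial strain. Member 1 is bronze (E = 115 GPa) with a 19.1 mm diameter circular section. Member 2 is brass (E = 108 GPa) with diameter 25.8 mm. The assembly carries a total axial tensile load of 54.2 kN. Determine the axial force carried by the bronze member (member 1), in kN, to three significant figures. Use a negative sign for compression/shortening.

20.0 kN

A_1 = 286.5 mm².
A_2 = 522.8 mm².
Equal strain + equilibrium ⇒ each member carries load in proportion to AE: A₁E₁ = 32950000 N, A₂E₂ = 56460000 N, ΣAE = 89410000 N.
F₁ = P·A₁E₁/ΣAE = 54200·32950000/89410000 = 19970 N.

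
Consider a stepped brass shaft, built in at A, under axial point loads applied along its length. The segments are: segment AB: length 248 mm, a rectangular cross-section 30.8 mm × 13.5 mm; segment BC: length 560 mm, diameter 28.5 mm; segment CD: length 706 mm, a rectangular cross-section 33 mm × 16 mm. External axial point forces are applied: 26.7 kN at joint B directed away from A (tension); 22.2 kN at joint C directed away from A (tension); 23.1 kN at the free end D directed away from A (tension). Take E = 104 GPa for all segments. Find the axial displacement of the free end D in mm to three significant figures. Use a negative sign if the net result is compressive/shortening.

1.09 mm

Internal axial forces (sectioning from the free end, tension +): N_CD = 23.1 kN, N_BC = 45.3 kN, N_AB = 72 kN.
A_AB = 415.8 mm².
A_BC = 637.9 mm².
A_CD = 528 mm².
δ_AB = 72000·248/(415.8·104000) = 0.4129 mm
δ_BC = 45300·560/(637.9·104000) = 0.3824 mm
δ_CD = 23100·706/(528·104000) = 0.297 mm
δ = Σδ_i = 1.092 mm.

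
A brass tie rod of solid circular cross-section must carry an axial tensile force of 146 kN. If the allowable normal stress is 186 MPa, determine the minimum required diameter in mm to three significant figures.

Required area A ≥ P/σ_allow = 146000/186 = 784.9 mm².
For a solid circular section, d ≥ √(4A/π) = 31.61 mm.

31.6 mm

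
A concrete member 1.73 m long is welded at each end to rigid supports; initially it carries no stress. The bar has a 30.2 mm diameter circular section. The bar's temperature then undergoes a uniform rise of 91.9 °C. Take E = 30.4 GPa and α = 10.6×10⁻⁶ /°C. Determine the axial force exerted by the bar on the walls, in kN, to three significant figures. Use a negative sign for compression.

Free thermal expansion αLΔT = 10.6e-6 · 1730 · 91.9 = 1.685 mm.
The walls impose strain ε = −(1.685)/1730 = -9.7414e-04; σ = Eε = 30400 · -9.7414e-04 = -29.61 MPa.
Wall reaction R = σ·A = -29.61·716.3 = -21210 N = -21.21 kN.

-21.2 kN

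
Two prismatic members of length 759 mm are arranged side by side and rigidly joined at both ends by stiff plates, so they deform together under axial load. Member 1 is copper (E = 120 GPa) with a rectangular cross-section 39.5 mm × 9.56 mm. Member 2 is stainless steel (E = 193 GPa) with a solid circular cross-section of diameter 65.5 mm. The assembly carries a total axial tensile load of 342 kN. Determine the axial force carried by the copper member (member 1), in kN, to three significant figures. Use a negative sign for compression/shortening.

A_1 = 377.6 mm².
A_2 = 3370 mm².
Equal strain + equilibrium ⇒ each member carries load in proportion to AE: A₁E₁ = 45310000 N, A₂E₂ = 650300000 N, ΣAE = 695600000 N.
F₁ = P·A₁E₁/ΣAE = 342000·45310000/695600000 = 22280 N.

22.3 kN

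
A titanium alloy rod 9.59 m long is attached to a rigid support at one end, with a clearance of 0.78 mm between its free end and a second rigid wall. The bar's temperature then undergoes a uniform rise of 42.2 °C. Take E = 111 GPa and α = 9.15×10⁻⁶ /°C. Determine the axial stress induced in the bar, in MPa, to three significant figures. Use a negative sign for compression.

-33.8 MPa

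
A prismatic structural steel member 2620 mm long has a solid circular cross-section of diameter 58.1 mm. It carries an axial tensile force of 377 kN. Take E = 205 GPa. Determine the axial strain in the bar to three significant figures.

6.94e-04

A = 2651 mm².
σ = N/A = 142.2 MPa; ε = σ/E = 142.2/205000 = 6.937e-04.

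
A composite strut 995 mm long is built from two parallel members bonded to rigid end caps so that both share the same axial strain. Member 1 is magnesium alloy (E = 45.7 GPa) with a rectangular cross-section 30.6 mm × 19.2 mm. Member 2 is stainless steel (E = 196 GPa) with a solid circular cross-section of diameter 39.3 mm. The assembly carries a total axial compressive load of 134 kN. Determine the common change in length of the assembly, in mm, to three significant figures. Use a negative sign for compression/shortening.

-0.504 mm

A_1 = 587.5 mm².
A_2 = 1213 mm².
Equal strain + equilibrium ⇒ each member carries load in proportion to AE: A₁E₁ = 26850000 N, A₂E₂ = 237800000 N, ΣAE = 264600000 N.
δ = PL/ΣAE = -134000·995/264600000 = -0.5039 mm.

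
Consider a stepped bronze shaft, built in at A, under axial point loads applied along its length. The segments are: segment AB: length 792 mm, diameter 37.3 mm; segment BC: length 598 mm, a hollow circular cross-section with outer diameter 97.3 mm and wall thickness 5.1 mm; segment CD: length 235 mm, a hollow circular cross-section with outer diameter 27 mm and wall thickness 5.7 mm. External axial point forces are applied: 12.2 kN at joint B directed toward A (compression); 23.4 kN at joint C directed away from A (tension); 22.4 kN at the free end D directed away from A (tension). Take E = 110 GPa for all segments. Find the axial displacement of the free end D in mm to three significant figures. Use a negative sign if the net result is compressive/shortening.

Internal axial forces (sectioning from the free end, tension +): N_CD = 22.4 kN, N_BC = 45.8 kN, N_AB = 33.6 kN.
A_AB = 1093 mm².
A_BC = 1477 mm².
A_CD = 381.4 mm².
δ_AB = 33600·792/(1093·110000) = 0.2214 mm
δ_BC = 45800·598/(1477·110000) = 0.1685 mm
δ_CD = 22400·235/(381.4·110000) = 0.1255 mm
δ = Σδ_i = 0.5154 mm.

0.515 mm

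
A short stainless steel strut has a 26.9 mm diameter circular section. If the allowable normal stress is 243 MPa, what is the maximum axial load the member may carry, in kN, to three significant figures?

138 kN

A = 568.3 mm².
P_max = σ_allow · A = 243 · 568.3 = 138100 N = 138.1 kN.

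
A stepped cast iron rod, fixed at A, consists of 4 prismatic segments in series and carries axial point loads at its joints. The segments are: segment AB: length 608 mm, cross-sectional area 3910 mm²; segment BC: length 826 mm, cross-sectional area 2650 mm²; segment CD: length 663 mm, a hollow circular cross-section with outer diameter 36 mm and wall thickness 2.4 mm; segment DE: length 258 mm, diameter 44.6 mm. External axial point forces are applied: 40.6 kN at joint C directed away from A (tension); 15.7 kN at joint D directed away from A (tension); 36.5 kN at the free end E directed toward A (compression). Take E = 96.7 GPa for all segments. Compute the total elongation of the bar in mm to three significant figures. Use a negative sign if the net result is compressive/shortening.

-0.530 mm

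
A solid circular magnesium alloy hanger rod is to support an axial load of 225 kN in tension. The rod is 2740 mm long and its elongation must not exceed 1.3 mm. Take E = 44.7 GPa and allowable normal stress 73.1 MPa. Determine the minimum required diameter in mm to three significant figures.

116 mm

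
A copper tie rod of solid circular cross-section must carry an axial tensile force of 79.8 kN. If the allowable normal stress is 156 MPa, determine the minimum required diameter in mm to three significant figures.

25.5 mm

Required area A ≥ P/σ_allow = 79800/156 = 511.5 mm².
For a solid circular section, d ≥ √(4A/π) = 25.52 mm.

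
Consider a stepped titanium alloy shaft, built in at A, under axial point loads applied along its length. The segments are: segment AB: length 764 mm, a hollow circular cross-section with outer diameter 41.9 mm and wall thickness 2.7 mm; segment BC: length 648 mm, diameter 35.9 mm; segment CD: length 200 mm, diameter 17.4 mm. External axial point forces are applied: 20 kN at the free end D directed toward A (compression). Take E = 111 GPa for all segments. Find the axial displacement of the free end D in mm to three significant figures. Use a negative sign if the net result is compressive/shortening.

-0.681 mm

Internal axial forces (sectioning from the free end, tension +): N_CD = -20 kN, N_BC = -20 kN, N_AB = -20 kN.
A_AB = 332.5 mm².
A_BC = 1012 mm².
A_CD = 237.8 mm².
δ_AB = -20000·764/(332.5·111000) = -0.414 mm
δ_BC = -20000·648/(1012·111000) = -0.1153 mm
δ_CD = -20000·200/(237.8·111000) = -0.1515 mm
δ = Σδ_i = -0.6809 mm.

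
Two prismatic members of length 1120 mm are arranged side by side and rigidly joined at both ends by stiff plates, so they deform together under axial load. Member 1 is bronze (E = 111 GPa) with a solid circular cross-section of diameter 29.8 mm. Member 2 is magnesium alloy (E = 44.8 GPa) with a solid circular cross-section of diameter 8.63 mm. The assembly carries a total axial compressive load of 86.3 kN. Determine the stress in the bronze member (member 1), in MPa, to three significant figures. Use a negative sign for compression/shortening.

-120 MPa

A_1 = 697.5 mm².
A_2 = 58.49 mm².
Equal strain + equilibrium ⇒ each member carries load in proportion to AE: A₁E₁ = 77420000 N, A₂E₂ = 2621000 N, ΣAE = 80040000 N.
σ₁ = P·E₁/ΣAE = -86300·111000/80040000 = -119.7 MPa.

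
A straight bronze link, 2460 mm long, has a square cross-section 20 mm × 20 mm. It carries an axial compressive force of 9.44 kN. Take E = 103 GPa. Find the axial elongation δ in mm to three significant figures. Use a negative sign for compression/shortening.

A = 400 mm².
δ_mech = NL/(AE) = -9440·2460/(400·103000) = -0.5637 mm.

-0.564 mm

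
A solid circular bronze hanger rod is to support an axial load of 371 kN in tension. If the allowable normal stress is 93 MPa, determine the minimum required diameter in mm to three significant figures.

71.3 mm

Required area A ≥ P/σ_allow = 371000/93 = 3989 mm².
For a solid circular section, d ≥ √(4A/π) = 71.27 mm.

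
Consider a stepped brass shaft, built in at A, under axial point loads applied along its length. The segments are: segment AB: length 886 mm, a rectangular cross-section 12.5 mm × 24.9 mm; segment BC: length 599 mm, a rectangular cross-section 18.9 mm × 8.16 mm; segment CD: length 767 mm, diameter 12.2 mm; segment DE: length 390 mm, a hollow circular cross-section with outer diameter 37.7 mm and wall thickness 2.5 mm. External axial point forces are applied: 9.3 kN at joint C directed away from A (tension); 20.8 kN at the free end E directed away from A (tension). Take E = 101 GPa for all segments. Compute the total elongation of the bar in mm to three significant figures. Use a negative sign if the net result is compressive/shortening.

3.65 mm

Internal axial forces (sectioning from the free end, tension +): N_DE = 20.8 kN, N_CD = 20.8 kN, N_BC = 30.1 kN, N_AB = 30.1 kN.
A_AB = 311.2 mm².
A_BC = 154.2 mm².
A_CD = 116.9 mm².
A_DE = 276.5 mm².
δ_AB = 30100·886/(311.2·101000) = 0.8483 mm
δ_BC = 30100·599/(154.2·101000) = 1.157 mm
δ_CD = 20800·767/(116.9·101000) = 1.351 mm
δ_DE = 20800·390/(276.5·101000) = 0.2905 mm
δ = Σδ_i = 3.648 mm.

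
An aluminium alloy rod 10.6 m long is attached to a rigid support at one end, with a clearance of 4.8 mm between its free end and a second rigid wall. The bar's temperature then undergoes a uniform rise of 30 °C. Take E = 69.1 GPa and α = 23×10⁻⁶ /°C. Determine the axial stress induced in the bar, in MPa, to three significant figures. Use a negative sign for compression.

Free thermal expansion αLΔT = 23e-6 · 10600 · 30 = 7.314 mm.
The walls engage after the gap closes; constrained expansion = 7.314 − 4.8 = 2.514 mm.
The walls impose strain ε = −(2.514)/10600 = -2.3717e-04; σ = Eε = 69100 · -2.3717e-04 = -16.39 MPa.

-16.4 MPa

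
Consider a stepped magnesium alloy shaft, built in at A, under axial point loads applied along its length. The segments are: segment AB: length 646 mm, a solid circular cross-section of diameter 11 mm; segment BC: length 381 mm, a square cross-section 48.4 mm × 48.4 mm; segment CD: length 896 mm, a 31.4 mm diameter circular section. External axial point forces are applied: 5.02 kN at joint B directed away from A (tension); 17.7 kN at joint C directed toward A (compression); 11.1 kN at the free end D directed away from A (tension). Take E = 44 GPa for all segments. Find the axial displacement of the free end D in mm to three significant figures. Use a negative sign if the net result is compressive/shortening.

Internal axial forces (sectioning from the free end, tension +): N_CD = 11.1 kN, N_BC = -6.6 kN, N_AB = -1.58 kN.
A_AB = 95.03 mm².
A_BC = 2343 mm².
A_CD = 774.4 mm².
δ_AB = -1580·646/(95.03·44000) = -0.2441 mm
δ_BC = -6600·381/(2343·44000) = -0.0244 mm
δ_CD = 11100·896/(774.4·44000) = 0.2919 mm
δ = Σδ_i = 0.0234 mm.

0.0234 mm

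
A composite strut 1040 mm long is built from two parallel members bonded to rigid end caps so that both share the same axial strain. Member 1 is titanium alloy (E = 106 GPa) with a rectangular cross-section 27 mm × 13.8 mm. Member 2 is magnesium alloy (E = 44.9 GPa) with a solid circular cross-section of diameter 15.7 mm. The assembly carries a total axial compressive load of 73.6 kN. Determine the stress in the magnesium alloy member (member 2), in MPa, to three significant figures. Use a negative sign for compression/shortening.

-68.6 MPa

A_1 = 372.6 mm².
A_2 = 193.6 mm².
Equal strain + equilibrium ⇒ each member carries load in proportion to AE: A₁E₁ = 39500000 N, A₂E₂ = 8692000 N, ΣAE = 48190000 N.
σ₂ = P·E₂/ΣAE = -73600·44900/48190000 = -68.58 MPa.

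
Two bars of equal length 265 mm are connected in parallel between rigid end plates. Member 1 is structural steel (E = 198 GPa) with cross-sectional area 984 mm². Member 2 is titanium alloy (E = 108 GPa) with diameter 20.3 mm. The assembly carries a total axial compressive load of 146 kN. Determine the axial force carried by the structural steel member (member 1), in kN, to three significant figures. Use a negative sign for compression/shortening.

A_2 = 323.7 mm².
Equal strain + equilibrium ⇒ each member carries load in proportion to AE: A₁E₁ = 194800000 N, A₂E₂ = 34950000 N, ΣAE = 229800000 N.
F₁ = P·A₁E₁/ΣAE = -146000·194800000/229800000 = -123800 N.

-124 kN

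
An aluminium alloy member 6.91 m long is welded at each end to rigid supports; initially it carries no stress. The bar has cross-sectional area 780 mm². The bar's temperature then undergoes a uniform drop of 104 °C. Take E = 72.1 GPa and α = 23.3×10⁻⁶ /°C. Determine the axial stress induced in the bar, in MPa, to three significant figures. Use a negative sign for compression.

Free thermal expansion αLΔT = 23.3e-6 · 6910 · -104 = -16.74 mm.
The walls impose strain ε = −(-16.74)/6910 = 2.4232e-03; σ = Eε = 72100 · 2.4232e-03 = 174.7 MPa.

175 MPa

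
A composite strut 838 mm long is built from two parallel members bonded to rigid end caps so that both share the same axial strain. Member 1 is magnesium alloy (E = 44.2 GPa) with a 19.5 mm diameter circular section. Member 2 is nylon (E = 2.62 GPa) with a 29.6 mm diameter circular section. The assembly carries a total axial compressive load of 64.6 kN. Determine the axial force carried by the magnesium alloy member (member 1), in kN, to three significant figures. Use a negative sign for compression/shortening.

-56.8 kN

A_1 = 298.6 mm².
A_2 = 688.1 mm².
Equal strain + equilibrium ⇒ each member carries load in proportion to AE: A₁E₁ = 13200000 N, A₂E₂ = 1803000 N, ΣAE = 15000000 N.
F₁ = P·A₁E₁/ΣAE = -64600·13200000/15000000 = -56840 N.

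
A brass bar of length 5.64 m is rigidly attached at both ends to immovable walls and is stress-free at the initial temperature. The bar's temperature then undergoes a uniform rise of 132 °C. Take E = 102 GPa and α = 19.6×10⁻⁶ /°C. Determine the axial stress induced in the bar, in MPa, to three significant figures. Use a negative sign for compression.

Free thermal expansion αLΔT = 19.6e-6 · 5640 · 132 = 14.59 mm.
The walls impose strain ε = −(14.59)/5640 = -2.5872e-03; σ = Eε = 102000 · -2.5872e-03 = -263.9 MPa.

-264 MPa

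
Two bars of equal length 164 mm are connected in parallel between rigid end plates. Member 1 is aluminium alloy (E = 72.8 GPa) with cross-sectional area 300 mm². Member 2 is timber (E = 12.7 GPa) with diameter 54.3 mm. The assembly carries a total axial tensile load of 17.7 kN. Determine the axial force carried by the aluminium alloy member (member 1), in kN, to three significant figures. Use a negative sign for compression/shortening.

7.54 kN

A_2 = 2316 mm².
Equal strain + equilibrium ⇒ each member carries load in proportion to AE: A₁E₁ = 21840000 N, A₂E₂ = 29410000 N, ΣAE = 51250000 N.
F₁ = P·A₁E₁/ΣAE = 17700·21840000/51250000 = 7543 N.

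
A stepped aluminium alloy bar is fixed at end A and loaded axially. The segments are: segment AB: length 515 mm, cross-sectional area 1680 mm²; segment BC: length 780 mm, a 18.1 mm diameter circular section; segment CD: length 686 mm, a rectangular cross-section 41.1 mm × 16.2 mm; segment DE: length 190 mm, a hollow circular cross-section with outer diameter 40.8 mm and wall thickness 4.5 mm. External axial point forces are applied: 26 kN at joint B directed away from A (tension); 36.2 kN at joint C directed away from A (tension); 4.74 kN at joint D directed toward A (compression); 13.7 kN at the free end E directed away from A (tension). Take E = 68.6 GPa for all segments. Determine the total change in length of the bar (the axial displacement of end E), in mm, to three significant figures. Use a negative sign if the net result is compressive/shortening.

Internal axial forces (sectioning from the free end, tension +): N_DE = 13.7 kN, N_CD = 8.96 kN, N_BC = 45.16 kN, N_AB = 71.16 kN.
A_BC = 257.3 mm².
A_CD = 665.8 mm².
A_DE = 513.2 mm².
δ_AB = 71160·515/(1680·68600) = 0.318 mm
δ_BC = 45160·780/(257.3·68600) = 1.996 mm
δ_CD = 8960·686/(665.8·68600) = 0.1346 mm
δ_DE = 13700·190/(513.2·68600) = 0.07394 mm
δ = Σδ_i = 2.522 mm.

2.52 mm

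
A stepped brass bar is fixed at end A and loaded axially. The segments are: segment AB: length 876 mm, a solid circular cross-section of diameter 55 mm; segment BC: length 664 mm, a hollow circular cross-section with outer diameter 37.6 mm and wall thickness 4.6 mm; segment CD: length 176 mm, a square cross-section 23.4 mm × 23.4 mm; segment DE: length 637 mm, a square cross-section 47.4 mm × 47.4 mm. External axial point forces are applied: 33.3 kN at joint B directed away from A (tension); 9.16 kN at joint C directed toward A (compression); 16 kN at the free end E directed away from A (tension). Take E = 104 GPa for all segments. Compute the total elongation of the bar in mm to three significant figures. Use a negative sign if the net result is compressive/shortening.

0.327 mm

Internal axial forces (sectioning from the free end, tension +): N_DE = 16 kN, N_CD = 16 kN, N_BC = 6.84 kN, N_AB = 40.14 kN.
A_AB = 2376 mm².
A_BC = 476.9 mm².
A_CD = 547.6 mm².
A_DE = 2247 mm².
δ_AB = 40140·876/(2376·104000) = 0.1423 mm
δ_BC = 6840·664/(476.9·104000) = 0.09157 mm
δ_CD = 16000·176/(547.6·104000) = 0.04945 mm
δ_DE = 16000·637/(2247·104000) = 0.04362 mm
δ = Σδ_i = 0.327 mm.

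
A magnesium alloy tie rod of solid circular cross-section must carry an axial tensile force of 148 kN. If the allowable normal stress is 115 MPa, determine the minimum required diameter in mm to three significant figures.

40.5 mm

Required area A ≥ P/σ_allow = 148000/115 = 1287 mm².
For a solid circular section, d ≥ √(4A/π) = 40.48 mm.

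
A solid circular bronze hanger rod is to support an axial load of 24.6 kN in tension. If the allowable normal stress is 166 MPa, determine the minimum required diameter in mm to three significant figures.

Required area A ≥ P/σ_allow = 24600/166 = 148.2 mm².
For a solid circular section, d ≥ √(4A/π) = 13.74 mm.

13.7 mm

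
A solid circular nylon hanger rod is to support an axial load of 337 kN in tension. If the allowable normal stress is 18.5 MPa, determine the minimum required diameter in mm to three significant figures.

Required area A ≥ P/σ_allow = 337000/18.5 = 18220 mm².
For a solid circular section, d ≥ √(4A/π) = 152.3 mm.

152 mm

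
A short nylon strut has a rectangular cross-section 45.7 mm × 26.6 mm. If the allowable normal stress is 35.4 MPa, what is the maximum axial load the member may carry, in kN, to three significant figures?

43.0 kN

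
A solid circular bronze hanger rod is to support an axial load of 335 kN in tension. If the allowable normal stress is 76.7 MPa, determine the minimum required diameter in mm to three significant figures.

74.6 mm

Required area A ≥ P/σ_allow = 335000/76.7 = 4368 mm².
For a solid circular section, d ≥ √(4A/π) = 74.57 mm.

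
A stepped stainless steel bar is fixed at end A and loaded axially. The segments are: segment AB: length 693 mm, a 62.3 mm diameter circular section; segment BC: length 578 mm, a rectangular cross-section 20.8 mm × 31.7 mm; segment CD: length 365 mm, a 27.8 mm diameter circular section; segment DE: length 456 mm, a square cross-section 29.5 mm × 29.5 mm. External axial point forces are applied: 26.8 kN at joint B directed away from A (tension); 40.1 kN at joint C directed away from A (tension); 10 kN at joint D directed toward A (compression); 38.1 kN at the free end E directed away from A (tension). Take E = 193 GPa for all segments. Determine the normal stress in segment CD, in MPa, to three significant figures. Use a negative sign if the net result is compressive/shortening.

46.3 MPa

Internal axial forces (sectioning from the free end, tension +): N_DE = 38.1 kN, N_CD = 28.1 kN, N_BC = 68.2 kN, N_AB = 95 kN.
A_CD = 607 mm².
σ_CD = N_CD/A_CD = 28100/607 = 46.29 MPa.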